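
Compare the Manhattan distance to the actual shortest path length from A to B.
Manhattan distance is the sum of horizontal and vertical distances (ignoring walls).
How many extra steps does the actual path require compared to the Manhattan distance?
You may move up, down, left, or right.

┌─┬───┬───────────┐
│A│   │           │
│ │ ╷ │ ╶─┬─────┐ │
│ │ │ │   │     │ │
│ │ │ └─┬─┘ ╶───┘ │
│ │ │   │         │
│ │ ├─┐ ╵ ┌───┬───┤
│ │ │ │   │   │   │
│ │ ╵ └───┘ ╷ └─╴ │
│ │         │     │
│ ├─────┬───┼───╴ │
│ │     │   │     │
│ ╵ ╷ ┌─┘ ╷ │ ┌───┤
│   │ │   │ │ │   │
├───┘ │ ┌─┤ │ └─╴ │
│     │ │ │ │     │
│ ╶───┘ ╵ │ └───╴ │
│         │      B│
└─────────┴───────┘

Manhattan distance: |8 - 0| + |8 - 0| = 16
Actual path length: 28
Extra steps: 28 - 16 = 12

Solution:

┌─┬───┬───────────┐
│A│   │           │
│ │ ╷ │ ╶─┬─────┐ │
│↓│ │ │   │     │ │
│ │ │ └─┬─┘ ╶───┘ │
│↓│ │   │         │
│ │ ├─┐ ╵ ┌───┬───┤
│↓│ │ │   │   │   │
│ │ ╵ └───┘ ╷ └─╴ │
│↓│         │     │
│ ├─────┬───┼───╴ │
│↓│↱ ↓  │↱ ↓│     │
│ ╵ ╷ ┌─┘ ╷ │ ┌───┤
│↳ ↑│↓│↱ ↑│↓│ │   │
├───┘ │ ┌─┤ │ └─╴ │
│↓ ← ↲│↑│ │↓│     │
│ ╶───┘ ╵ │ └───╴ │
│↳ → → ↑  │↳ → → B│
└─────────┴───────┘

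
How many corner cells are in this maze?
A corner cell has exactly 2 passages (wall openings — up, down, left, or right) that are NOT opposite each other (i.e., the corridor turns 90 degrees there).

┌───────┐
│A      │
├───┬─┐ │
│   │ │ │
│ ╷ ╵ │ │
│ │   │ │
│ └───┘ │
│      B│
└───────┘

Counting corner cells (2 non-opposite passages):
Total corners: 7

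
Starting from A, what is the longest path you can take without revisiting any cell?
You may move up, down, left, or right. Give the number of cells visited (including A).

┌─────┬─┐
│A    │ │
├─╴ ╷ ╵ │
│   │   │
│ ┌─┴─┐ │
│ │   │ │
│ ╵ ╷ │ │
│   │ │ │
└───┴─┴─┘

Finding longest simple path using DFS:
Start: (0, 0)
Longest path visits 10 cells
Path: A → right → down → left → down → down → right → up → right → down

Solution:

┌─────┬─┐
│A ↓  │ │
├─╴ ╷ ╵ │
│↓ ↲│   │
│ ┌─┴─┐ │
│↓│↱ ↓│ │
│ ╵ ╷ │ │
│↳ ↑│B│ │
└───┴─┴─┘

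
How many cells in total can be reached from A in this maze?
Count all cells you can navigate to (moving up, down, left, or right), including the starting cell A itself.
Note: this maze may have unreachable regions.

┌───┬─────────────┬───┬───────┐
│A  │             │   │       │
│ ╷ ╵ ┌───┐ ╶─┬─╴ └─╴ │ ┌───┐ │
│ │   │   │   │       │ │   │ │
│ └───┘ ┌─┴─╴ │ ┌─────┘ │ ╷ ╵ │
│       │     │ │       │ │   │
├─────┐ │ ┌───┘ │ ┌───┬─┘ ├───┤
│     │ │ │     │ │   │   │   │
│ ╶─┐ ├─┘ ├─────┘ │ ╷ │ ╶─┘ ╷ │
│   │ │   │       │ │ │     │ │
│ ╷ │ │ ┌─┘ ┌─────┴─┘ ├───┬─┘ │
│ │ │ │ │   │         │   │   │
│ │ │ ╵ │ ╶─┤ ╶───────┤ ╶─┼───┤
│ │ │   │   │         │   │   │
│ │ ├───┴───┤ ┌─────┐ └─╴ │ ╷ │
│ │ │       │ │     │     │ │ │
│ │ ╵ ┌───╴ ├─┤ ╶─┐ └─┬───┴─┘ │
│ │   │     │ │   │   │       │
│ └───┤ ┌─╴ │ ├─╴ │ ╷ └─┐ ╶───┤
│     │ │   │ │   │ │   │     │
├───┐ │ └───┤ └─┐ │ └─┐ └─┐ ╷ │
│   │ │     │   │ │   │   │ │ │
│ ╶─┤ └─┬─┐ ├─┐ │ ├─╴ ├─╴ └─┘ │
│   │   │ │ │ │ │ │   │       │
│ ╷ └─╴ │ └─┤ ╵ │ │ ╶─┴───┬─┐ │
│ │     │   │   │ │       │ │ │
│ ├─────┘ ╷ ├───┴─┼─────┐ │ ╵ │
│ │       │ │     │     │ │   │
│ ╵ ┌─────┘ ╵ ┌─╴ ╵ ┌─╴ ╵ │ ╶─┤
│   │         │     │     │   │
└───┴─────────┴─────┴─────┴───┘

Using BFS/flood-fill to find all reachable cells from A:
Maze size: 15 × 15 = 225 total cells
64 cell(s) are walled off and cannot be reached from A.
Reachable cells: 161

Reachable region (· marks reachable cells):

┌───┬─────────────┬───┬───────┐
│A ·│· · · · · · ·│· ·│       │
│ ╷ ╵ ┌───┐ ╶─┬─╴ └─╴ │ ┌───┐ │
│·│· ·│· ·│· ·│· · · ·│ │   │ │
│ └───┘ ┌─┴─╴ │ ┌─────┘ │ ╷ ╵ │
│· · · ·│· · ·│·│       │ │   │
├─────┐ │ ┌───┘ │ ┌───┬─┘ ├───┤
│· · ·│·│·│· · ·│ │   │   │   │
│ ╶─┐ ├─┘ ├─────┘ │ ╷ │ ╶─┘ ╷ │
│· ·│·│· ·│       │ │ │     │ │
│ ╷ │ │ ┌─┘ ┌─────┴─┘ ├───┬─┘ │
│·│·│·│·│   │         │   │   │
│ │ │ ╵ │ ╶─┤ ╶───────┤ ╶─┼───┤
│·│·│· ·│   │         │   │· ·│
│ │ ├───┴───┤ ┌─────┐ └─╴ │ ╷ │
│·│·│· · · ·│ │· · ·│     │·│·│
│ │ ╵ ┌───╴ ├─┤ ╶─┐ └─┬───┴─┘ │
│·│· ·│· · ·│ │· ·│· ·│· · · ·│
│ └───┤ ┌─╴ │ ├─╴ │ ╷ └─┐ ╶───┤
│· · ·│·│· ·│ │· ·│·│· ·│· · ·│
├───┐ │ └───┤ └─┐ │ └─┐ └─┐ ╷ │
│· ·│·│· · ·│   │·│· ·│· ·│·│·│
│ ╶─┤ └─┬─┐ ├─┐ │ ├─╴ ├─╴ └─┘ │
│· ·│· ·│·│·│ │ │·│· ·│· · · ·│
│ ╷ └─╴ │ └─┤ ╵ │ │ ╶─┴───┬─┐ │
│·│· · ·│· ·│   │·│· · · ·│·│·│
│ ├─────┘ ╷ ├───┴─┼─────┐ │ ╵ │
│·│· · · ·│·│· · ·│· · ·│·│· ·│
│ ╵ ┌─────┘ ╵ ┌─╴ ╵ ┌─╴ ╵ │ ╶─┤
│· ·│· · · · ·│· · ·│· · ·│· ·│
└───┴─────────┴─────┴─────┴───┘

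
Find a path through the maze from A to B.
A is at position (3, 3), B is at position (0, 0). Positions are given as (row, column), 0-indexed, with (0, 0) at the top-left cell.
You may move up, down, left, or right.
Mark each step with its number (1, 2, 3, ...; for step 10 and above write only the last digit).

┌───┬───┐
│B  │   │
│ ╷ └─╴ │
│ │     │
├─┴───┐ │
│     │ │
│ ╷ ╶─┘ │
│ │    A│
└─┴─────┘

Finding the shortest path from (3, 3) to (0, 0):
Path length: 6 steps
Directions: up → up → left → left → up → left

Solution:

┌───┬───┐
│B 5│   │
│ ╷ └─╴ │
│ │4 3 2│
├─┴───┐ │
│     │1│
│ ╷ ╶─┘ │
│ │    A│
└─┴─────┘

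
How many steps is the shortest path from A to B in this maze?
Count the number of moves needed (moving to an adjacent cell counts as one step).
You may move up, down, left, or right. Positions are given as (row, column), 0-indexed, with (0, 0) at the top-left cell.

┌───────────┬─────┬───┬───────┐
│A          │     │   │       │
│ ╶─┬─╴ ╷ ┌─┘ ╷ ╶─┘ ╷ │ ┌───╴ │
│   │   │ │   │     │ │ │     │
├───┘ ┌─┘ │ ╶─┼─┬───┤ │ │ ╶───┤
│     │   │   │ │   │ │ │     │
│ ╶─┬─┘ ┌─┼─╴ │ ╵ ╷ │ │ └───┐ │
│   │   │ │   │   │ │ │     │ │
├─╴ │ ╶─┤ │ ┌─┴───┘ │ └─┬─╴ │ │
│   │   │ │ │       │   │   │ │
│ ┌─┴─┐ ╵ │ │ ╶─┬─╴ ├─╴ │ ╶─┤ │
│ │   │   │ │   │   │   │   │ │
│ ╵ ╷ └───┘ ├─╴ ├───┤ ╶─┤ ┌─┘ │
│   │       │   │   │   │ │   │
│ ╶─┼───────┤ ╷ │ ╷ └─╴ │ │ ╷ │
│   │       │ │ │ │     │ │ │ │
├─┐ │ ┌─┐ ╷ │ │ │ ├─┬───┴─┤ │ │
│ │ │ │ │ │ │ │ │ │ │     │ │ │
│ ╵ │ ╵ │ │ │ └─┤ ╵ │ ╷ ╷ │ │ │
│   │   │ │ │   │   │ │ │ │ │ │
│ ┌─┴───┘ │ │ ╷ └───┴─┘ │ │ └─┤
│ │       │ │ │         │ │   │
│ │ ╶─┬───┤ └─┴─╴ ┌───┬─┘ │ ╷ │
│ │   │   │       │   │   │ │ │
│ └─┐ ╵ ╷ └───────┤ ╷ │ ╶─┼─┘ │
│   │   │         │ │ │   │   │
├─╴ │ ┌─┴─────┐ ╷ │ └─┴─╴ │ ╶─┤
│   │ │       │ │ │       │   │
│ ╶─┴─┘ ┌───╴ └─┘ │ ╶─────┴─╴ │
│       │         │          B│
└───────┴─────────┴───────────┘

Using BFS to find shortest path:
Start: (0, 0), End: (14, 14)
Path found:
(0,0) → (0,1) → (0,2) → (0,3) → (1,3) → (1,2) → (2,2) → (2,1) → (2,0) → (3,0) → (3,1) → (4,1) → (4,0) → (5,0) → (6,0) → (7,0) → (7,1) → (8,1) → (9,1) → (9,0) → (10,0) → (11,0) → (12,0) → (12,1) → (13,1) → (13,0) → (14,0) → (14,1) → (14,2) → (14,3) → (13,3) → (13,4) → (13,5) → (13,6) → (14,6) → (14,7) → (14,8) → (13,8) → (12,8) → (12,7) → (12,6) → (12,5) → (12,4) → (11,4) → (11,3) → (12,3) → (12,2) → (11,2) → (11,1) → (10,1) → (10,2) → (10,3) → (10,4) → (9,4) → (8,4) → (7,4) → (7,5) → (8,5) → (9,5) → (10,5) → (11,5) → (11,6) → (11,7) → (11,8) → (10,8) → (10,9) → (10,10) → (10,11) → (9,11) → (8,11) → (8,12) → (9,12) → (10,12) → (11,12) → (11,11) → (12,11) → (12,12) → (13,12) → (13,11) → (13,10) → (13,9) → (14,9) → (14,10) → (14,11) → (14,12) → (14,13) → (14,14)
Number of steps: 86

Solution:

┌───────────┬─────┬───┬───────┐
│A → → ↓    │     │   │       │
│ ╶─┬─╴ ╷ ┌─┘ ╷ ╶─┘ ╷ │ ┌───╴ │
│   │↓ ↲│ │   │     │ │ │     │
├───┘ ┌─┘ │ ╶─┼─┬───┤ │ │ ╶───┤
│↓ ← ↲│   │   │ │   │ │ │     │
│ ╶─┬─┘ ┌─┼─╴ │ ╵ ╷ │ │ └───┐ │
│↳ ↓│   │ │   │   │ │ │     │ │
├─╴ │ ╶─┤ │ ┌─┴───┘ │ └─┬─╴ │ │
│↓ ↲│   │ │ │       │   │   │ │
│ ┌─┴─┐ ╵ │ │ ╶─┬─╴ ├─╴ │ ╶─┤ │
│↓│   │   │ │   │   │   │   │ │
│ ╵ ╷ └───┘ ├─╴ ├───┤ ╶─┤ ┌─┘ │
│↓  │       │   │   │   │ │   │
│ ╶─┼───────┤ ╷ │ ╷ └─╴ │ │ ╷ │
│↳ ↓│    ↱ ↓│ │ │ │     │ │ │ │
├─┐ │ ┌─┐ ╷ │ │ │ ├─┬───┴─┤ │ │
│ │↓│ │ │↑│↓│ │ │ │ │  ↱ ↓│ │ │
│ ╵ │ ╵ │ │ │ └─┤ ╵ │ ╷ ╷ │ │ │
│↓ ↲│   │↑│↓│   │   │ │↑│↓│ │ │
│ ┌─┴───┘ │ │ ╷ └───┴─┘ │ │ └─┤
│↓│↱ → → ↑│↓│ │  ↱ → → ↑│↓│   │
│ │ ╶─┬───┤ └─┴─╴ ┌───┬─┘ │ ╷ │
│↓│↑ ↰│↓ ↰│↳ → → ↑│   │↓ ↲│ │ │
│ └─┐ ╵ ╷ └───────┤ ╷ │ ╶─┼─┘ │
│↳ ↓│↑ ↲│↑ ← ← ← ↰│ │ │↳ ↓│   │
├─╴ │ ┌─┴─────┐ ╷ │ └─┴─╴ │ ╶─┤
│↓ ↲│ │↱ → → ↓│ │↑│↓ ← ← ↲│   │
│ ╶─┴─┘ ┌───╴ └─┘ │ ╶─────┴─╴ │
│↳ → → ↑│    ↳ → ↑│↳ → → → → B│
└───────┴─────────┴───────────┘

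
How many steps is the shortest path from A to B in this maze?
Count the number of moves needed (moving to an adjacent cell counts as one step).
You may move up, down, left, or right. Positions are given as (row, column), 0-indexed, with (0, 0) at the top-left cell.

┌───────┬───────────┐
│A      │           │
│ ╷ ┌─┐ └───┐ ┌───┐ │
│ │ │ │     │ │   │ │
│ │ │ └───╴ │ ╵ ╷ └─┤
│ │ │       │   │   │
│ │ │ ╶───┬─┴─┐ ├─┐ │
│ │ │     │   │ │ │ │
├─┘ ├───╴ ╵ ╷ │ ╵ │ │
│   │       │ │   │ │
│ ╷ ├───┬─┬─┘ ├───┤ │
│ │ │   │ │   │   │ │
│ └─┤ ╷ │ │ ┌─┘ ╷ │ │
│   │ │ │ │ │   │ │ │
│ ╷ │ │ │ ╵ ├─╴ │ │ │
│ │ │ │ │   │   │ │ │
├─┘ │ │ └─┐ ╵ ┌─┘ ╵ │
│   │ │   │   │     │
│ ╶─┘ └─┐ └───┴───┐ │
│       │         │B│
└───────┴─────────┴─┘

Using BFS to find shortest path:
Start: (0, 0), End: (9, 9)
Path found:
(0,0) → (0,1) → (0,2) → (0,3) → (1,3) → (1,4) → (1,5) → (2,5) → (2,4) → (2,3) → (2,2) → (3,2) → (3,3) → (3,4) → (4,4) → (4,5) → (3,5) → (3,6) → (4,6) → (5,6) → (5,5) → (6,5) → (7,5) → (8,5) → (8,6) → (7,6) → (7,7) → (6,7) → (5,7) → (5,8) → (6,8) → (7,8) → (8,8) → (8,9) → (9,9)
Number of steps: 34

Solution:

┌───────┬───────────┐
│A → → ↓│           │
│ ╷ ┌─┐ └───┐ ┌───┐ │
│ │ │ │↳ → ↓│ │   │ │
│ │ │ └───╴ │ ╵ ╷ └─┤
│ │ │↓ ← ← ↲│   │   │
│ │ │ ╶───┬─┴─┐ ├─┐ │
│ │ │↳ → ↓│↱ ↓│ │ │ │
├─┘ ├───╴ ╵ ╷ │ ╵ │ │
│   │    ↳ ↑│↓│   │ │
│ ╷ ├───┬─┬─┘ ├───┤ │
│ │ │   │ │↓ ↲│↱ ↓│ │
│ └─┤ ╷ │ │ ┌─┘ ╷ │ │
│   │ │ │ │↓│  ↑│↓│ │
│ ╷ │ │ │ ╵ ├─╴ │ │ │
│ │ │ │ │  ↓│↱ ↑│↓│ │
├─┘ │ │ └─┐ ╵ ┌─┘ ╵ │
│   │ │   │↳ ↑│  ↳ ↓│
│ ╶─┘ └─┐ └───┴───┐ │
│       │         │B│
└───────┴─────────┴─┘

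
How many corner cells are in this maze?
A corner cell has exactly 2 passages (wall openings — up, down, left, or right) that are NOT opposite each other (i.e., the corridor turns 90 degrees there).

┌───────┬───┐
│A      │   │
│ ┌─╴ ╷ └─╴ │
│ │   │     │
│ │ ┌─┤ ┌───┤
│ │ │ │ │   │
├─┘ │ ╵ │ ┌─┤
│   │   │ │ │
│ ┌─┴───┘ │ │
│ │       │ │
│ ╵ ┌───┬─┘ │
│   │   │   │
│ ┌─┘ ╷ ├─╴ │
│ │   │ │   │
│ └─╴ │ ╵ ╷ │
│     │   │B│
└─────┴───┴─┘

Counting corner cells (2 non-opposite passages):
Total corners: 21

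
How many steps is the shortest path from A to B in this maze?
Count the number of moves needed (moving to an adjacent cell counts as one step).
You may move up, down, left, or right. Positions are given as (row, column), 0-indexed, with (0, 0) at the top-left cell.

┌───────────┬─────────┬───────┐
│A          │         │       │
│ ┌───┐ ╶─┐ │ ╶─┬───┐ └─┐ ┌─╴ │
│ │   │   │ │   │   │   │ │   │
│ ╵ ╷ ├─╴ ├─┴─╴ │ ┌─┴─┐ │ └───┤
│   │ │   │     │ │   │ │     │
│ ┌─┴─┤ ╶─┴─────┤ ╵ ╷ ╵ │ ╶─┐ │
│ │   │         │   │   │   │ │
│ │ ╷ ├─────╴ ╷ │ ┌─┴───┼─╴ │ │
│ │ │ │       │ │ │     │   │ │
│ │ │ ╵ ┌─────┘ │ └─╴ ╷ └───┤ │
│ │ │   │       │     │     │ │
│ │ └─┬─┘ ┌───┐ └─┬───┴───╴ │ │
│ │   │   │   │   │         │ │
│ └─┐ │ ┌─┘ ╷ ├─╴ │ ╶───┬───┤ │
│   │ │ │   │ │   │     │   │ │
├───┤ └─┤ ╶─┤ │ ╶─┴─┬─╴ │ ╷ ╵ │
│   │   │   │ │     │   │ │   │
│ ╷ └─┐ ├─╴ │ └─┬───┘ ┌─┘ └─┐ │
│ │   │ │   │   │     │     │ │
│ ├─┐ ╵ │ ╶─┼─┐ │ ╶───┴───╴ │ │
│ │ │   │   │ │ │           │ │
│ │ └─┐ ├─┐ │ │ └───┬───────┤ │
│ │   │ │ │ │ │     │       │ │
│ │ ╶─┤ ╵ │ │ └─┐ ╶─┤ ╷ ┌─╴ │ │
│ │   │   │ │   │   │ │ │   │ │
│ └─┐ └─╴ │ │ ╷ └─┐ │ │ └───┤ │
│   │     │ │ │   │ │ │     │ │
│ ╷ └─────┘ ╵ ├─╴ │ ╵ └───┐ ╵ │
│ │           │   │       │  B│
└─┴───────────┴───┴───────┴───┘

Using BFS to find shortest path:
Start: (0, 0), End: (14, 14)
Path found:
(0,0) → (0,1) → (0,2) → (0,3) → (1,3) → (1,4) → (2,4) → (2,3) → (3,3) → (3,4) → (3,5) → (3,6) → (4,6) → (4,5) → (4,4) → (4,3) → (5,3) → (5,2) → (4,2) → (3,2) → (3,1) → (4,1) → (5,1) → (6,1) → (6,2) → (7,2) → (8,2) → (8,3) → (9,3) → (10,3) → (10,2) → (9,2) → (9,1) → (8,1) → (8,0) → (9,0) → (10,0) → (11,0) → (12,0) → (13,0) → (13,1) → (14,1) → (14,2) → (14,3) → (14,4) → (14,5) → (13,5) → (12,5) → (11,5) → (10,5) → (10,4) → (9,4) → (9,5) → (8,5) → (8,4) → (7,4) → (7,5) → (6,5) → (6,6) → (7,6) → (8,6) → (9,6) → (9,7) → (10,7) → (11,7) → (11,8) → (12,8) → (12,9) → (13,9) → (14,9) → (14,10) → (13,10) → (12,10) → (11,10) → (11,11) → (12,11) → (13,11) → (13,12) → (13,13) → (14,13) → (14,14)
Number of steps: 80

Solution:

┌───────────┬─────────┬───────┐
│A → → ↓    │         │       │
│ ┌───┐ ╶─┐ │ ╶─┬───┐ └─┐ ┌─╴ │
│ │   │↳ ↓│ │   │   │   │ │   │
│ ╵ ╷ ├─╴ ├─┴─╴ │ ┌─┴─┐ │ └───┤
│   │ │↓ ↲│     │ │   │ │     │
│ ┌─┴─┤ ╶─┴─────┤ ╵ ╷ ╵ │ ╶─┐ │
│ │↓ ↰│↳ → → ↓  │   │   │   │ │
│ │ ╷ ├─────╴ ╷ │ ┌─┴───┼─╴ │ │
│ │↓│↑│↓ ← ← ↲│ │ │     │   │ │
│ │ │ ╵ ┌─────┘ │ └─╴ ╷ └───┤ │
│ │↓│↑ ↲│       │     │     │ │
│ │ └─┬─┘ ┌───┐ └─┬───┴───╴ │ │
│ │↳ ↓│   │↱ ↓│   │         │ │
│ └─┐ │ ┌─┘ ╷ ├─╴ │ ╶───┬───┤ │
│   │↓│ │↱ ↑│↓│   │     │   │ │
├───┤ └─┤ ╶─┤ │ ╶─┴─┬─╴ │ ╷ ╵ │
│↓ ↰│↳ ↓│↑ ↰│↓│     │   │ │   │
│ ╷ └─┐ ├─╴ │ └─┬───┘ ┌─┘ └─┐ │
│↓│↑ ↰│↓│↱ ↑│↳ ↓│     │     │ │
│ ├─┐ ╵ │ ╶─┼─┐ │ ╶───┴───╴ │ │
│↓│ │↑ ↲│↑ ↰│ │↓│           │ │
│ │ └─┐ ├─┐ │ │ └───┬───────┤ │
│↓│   │ │ │↑│ │↳ ↓  │↱ ↓    │ │
│ │ ╶─┤ ╵ │ │ └─┐ ╶─┤ ╷ ┌─╴ │ │
│↓│   │   │↑│   │↳ ↓│↑│↓│   │ │
│ └─┐ └─╴ │ │ ╷ └─┐ │ │ └───┤ │
│↳ ↓│     │↑│ │   │↓│↑│↳ → ↓│ │
│ ╷ └─────┘ ╵ ├─╴ │ ╵ └───┐ ╵ │
│ │↳ → → → ↑  │   │↳ ↑    │↳ B│
└─┴───────────┴───┴───────┴───┘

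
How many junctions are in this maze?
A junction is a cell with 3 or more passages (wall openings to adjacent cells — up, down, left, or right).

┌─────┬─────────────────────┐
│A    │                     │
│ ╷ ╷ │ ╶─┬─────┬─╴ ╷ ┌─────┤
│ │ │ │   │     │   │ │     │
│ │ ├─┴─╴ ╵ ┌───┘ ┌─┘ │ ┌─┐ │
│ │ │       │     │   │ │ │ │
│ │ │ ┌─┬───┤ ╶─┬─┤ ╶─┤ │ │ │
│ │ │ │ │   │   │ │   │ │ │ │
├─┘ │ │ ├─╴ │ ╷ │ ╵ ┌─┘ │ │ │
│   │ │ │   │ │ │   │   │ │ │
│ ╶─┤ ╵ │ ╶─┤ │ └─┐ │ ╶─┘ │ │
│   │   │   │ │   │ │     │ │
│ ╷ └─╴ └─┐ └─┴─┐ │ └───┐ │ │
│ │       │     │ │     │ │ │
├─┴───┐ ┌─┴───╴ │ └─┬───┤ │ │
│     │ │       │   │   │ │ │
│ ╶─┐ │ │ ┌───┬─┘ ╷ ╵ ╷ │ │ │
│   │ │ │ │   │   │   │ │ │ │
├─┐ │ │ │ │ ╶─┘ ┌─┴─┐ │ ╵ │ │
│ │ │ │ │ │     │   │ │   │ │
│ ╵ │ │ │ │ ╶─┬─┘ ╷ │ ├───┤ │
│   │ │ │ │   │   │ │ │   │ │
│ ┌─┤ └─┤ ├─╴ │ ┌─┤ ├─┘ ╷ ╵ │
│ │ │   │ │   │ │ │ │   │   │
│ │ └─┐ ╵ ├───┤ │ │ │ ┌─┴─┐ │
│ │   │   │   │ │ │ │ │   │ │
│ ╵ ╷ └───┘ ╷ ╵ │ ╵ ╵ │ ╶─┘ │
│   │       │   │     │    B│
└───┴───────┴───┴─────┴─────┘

Checking each cell for number of passages:

Junctions found (3+ passages):
  (0, 1): 3 passages
  (0, 9): 3 passages
  (0, 10): 3 passages
  (2, 4): 3 passages
  (3, 6): 3 passages
  (3, 9): 3 passages
  (4, 9): 3 passages
  (5, 0): 3 passages
  (5, 3): 3 passages
  (5, 12): 3 passages
  (6, 3): 4 passages
  (7, 8): 3 passages
  (8, 10): 3 passages
  (9, 5): 3 passages
  (10, 0): 3 passages
  (11, 13): 3 passages
  (12, 1): 3 passages
  (13, 9): 3 passages
Total junctions: 18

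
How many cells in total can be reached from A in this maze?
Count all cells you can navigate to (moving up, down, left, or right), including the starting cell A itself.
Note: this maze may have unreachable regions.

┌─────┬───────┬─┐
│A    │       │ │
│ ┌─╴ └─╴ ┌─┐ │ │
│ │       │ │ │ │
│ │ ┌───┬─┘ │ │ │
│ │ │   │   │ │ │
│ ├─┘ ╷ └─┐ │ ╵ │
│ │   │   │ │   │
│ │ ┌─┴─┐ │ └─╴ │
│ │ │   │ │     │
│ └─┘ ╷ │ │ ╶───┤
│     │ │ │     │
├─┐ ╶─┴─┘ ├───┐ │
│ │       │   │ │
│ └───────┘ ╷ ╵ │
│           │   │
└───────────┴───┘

Using BFS/flood-fill to find all reachable cells from A:
Maze size: 8 × 8 = 64 total cells
All cells are reachable — the maze is fully connected.
Reachable cells: 64

Reachable region (· marks reachable cells):

┌─────┬───────┬─┐
│A · ·│· · · ·│·│
│ ┌─╴ └─╴ ┌─┐ │ │
│·│· · · ·│·│·│·│
│ │ ┌───┬─┘ │ │ │
│·│·│· ·│· ·│·│·│
│ ├─┘ ╷ └─┐ │ ╵ │
│·│· ·│· ·│·│· ·│
│ │ ┌─┴─┐ │ └─╴ │
│·│·│· ·│·│· · ·│
│ └─┘ ╷ │ │ ╶───┤
│· · ·│·│·│· · ·│
├─┐ ╶─┴─┘ ├───┐ │
│·│· · · ·│· ·│·│
│ └───────┘ ╷ ╵ │
│· · · · · ·│· ·│
└───────────┴───┘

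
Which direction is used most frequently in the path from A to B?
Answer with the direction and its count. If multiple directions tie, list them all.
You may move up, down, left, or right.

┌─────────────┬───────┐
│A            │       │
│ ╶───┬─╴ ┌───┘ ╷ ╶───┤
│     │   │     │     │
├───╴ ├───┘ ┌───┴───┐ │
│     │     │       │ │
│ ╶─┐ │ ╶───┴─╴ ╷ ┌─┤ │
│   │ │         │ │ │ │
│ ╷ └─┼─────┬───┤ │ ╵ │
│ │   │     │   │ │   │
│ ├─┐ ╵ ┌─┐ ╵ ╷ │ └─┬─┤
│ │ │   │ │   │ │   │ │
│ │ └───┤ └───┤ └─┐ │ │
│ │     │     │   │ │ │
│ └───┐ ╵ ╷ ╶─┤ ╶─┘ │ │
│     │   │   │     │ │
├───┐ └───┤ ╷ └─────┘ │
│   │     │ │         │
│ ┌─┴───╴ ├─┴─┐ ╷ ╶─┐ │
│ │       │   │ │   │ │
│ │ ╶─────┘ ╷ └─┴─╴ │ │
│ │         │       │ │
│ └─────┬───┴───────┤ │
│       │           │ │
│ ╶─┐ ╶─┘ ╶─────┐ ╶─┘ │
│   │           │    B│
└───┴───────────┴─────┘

Directions: down, right, right, down, left, left, down, down, down, down, down, right, right, down, right, right, down, left, left, left, down, right, right, right, right, up, right, down, right, right, right, up, left, up, right, right, down, down, down, down
Counts: {'down': 15, 'right': 16, 'left': 6, 'up': 3}
Most common: right (16 times)

Solution:

┌─────────────┬───────┐
│A            │       │
│ ╶───┬─╴ ┌───┘ ╷ ╶───┤
│↳ → ↓│   │     │     │
├───╴ ├───┘ ┌───┴───┐ │
│↓ ← ↲│     │       │ │
│ ╶─┐ │ ╶───┴─╴ ╷ ┌─┤ │
│↓  │ │         │ │ │ │
│ ╷ └─┼─────┬───┤ │ ╵ │
│↓│   │     │   │ │   │
│ ├─┐ ╵ ┌─┐ ╵ ╷ │ └─┬─┤
│↓│ │   │ │   │ │   │ │
│ │ └───┤ └───┤ └─┐ │ │
│↓│     │     │   │ │ │
│ └───┐ ╵ ╷ ╶─┤ ╶─┘ │ │
│↳ → ↓│   │   │     │ │
├───┐ └───┤ ╷ └─────┘ │
│   │↳ → ↓│ │    ↱ → ↓│
│ ┌─┴───╴ ├─┴─┐ ╷ ╶─┐ │
│ │↓ ← ← ↲│↱ ↓│ │↑ ↰│↓│
│ │ ╶─────┘ ╷ └─┴─╴ │ │
│ │↳ → → → ↑│↳ → → ↑│↓│
│ └─────┬───┴───────┤ │
│       │           │↓│
│ ╶─┐ ╶─┘ ╶─────┐ ╶─┘ │
│   │           │    B│
└───┴───────────┴─────┘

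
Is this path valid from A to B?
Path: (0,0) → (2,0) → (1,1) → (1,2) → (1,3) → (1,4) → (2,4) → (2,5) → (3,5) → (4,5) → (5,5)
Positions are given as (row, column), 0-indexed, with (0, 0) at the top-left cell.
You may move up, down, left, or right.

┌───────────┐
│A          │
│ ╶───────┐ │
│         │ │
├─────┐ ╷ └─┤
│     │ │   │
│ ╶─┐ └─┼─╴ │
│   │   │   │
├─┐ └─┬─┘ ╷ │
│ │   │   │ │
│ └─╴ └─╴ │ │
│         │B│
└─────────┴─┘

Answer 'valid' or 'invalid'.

Checking path validity:
Result: Invalid move at step 1: cannot move from (0, 0) to (2, 0).

invalid

Correct solution:

┌───────────┐
│A          │
│ ╶───────┐ │
│↳ → → → ↓│ │
├─────┐ ╷ └─┤
│     │ │↳ ↓│
│ ╶─┐ └─┼─╴ │
│   │   │  ↓│
├─┐ └─┬─┘ ╷ │
│ │   │   │↓│
│ └─╴ └─╴ │ │
│         │B│
└─────────┴─┘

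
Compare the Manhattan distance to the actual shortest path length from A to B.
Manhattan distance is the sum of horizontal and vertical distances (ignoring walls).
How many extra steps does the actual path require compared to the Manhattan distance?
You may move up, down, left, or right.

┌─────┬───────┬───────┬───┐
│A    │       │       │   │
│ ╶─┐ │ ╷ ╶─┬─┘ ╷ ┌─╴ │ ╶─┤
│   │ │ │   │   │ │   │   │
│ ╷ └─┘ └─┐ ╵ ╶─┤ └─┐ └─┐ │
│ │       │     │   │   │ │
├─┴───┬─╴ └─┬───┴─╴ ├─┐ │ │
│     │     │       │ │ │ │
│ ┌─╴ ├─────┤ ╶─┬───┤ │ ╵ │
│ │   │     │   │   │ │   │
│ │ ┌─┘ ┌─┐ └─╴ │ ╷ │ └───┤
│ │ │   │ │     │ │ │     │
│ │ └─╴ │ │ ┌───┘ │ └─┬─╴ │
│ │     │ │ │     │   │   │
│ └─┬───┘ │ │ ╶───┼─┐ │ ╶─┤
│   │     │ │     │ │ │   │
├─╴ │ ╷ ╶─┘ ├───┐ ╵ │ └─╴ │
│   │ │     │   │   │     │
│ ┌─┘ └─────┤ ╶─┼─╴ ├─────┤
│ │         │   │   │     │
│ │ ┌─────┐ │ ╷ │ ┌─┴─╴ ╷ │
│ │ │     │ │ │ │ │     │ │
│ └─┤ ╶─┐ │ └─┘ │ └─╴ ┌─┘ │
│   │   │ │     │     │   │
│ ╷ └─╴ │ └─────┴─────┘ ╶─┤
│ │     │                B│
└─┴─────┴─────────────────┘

Manhattan distance: |12 - 0| + |12 - 0| = 24
Actual path length: 70
Extra steps: 70 - 24 = 46

Solution:

┌─────┬───────┬───────┬───┐
│A    │↱ ↓    │↱ ↓    │   │
│ ╶─┐ │ ╷ ╶─┬─┘ ╷ ┌─╴ │ ╶─┤
│↳ ↓│ │↑│↳ ↓│↱ ↑│↓│   │   │
│ ╷ └─┘ └─┐ ╵ ╶─┤ └─┐ └─┐ │
│ │↳ → ↑  │↳ ↑  │↳ ↓│   │ │
├─┴───┬─╴ └─┬───┴─╴ ├─┐ │ │
│↓ ← ↰│     │↓ ← ← ↲│ │ │ │
│ ┌─╴ ├─────┤ ╶─┬───┤ │ ╵ │
│↓│↱ ↑│↓ ← ↰│↳ ↓│   │ │   │
│ │ ┌─┘ ┌─┐ └─╴ │ ╷ │ └───┤
│↓│↑│  ↓│ │↑ ← ↲│ │ │     │
│ │ └─╴ │ │ ┌───┘ │ └─┬─╴ │
│↓│↑ ← ↲│ │ │     │   │   │
│ └─┬───┘ │ │ ╶───┼─┐ │ ╶─┤
│↳ ↓│     │ │     │ │ │   │
├─╴ │ ╷ ╶─┘ ├───┐ ╵ │ └─╴ │
│↓ ↲│ │     │   │   │     │
│ ┌─┘ └─────┤ ╶─┼─╴ ├─────┤
│↓│         │   │   │     │
│ │ ┌─────┐ │ ╷ │ ┌─┴─╴ ╷ │
│↓│ │↱ → ↓│ │ │ │ │     │ │
│ └─┤ ╶─┐ │ └─┘ │ └─╴ ┌─┘ │
│↳ ↓│↑ ↰│↓│     │     │   │
│ ╷ └─╴ │ └─────┴─────┘ ╶─┤
│ │↳ → ↑│↳ → → → → → → → B│
└─┴─────┴─────────────────┘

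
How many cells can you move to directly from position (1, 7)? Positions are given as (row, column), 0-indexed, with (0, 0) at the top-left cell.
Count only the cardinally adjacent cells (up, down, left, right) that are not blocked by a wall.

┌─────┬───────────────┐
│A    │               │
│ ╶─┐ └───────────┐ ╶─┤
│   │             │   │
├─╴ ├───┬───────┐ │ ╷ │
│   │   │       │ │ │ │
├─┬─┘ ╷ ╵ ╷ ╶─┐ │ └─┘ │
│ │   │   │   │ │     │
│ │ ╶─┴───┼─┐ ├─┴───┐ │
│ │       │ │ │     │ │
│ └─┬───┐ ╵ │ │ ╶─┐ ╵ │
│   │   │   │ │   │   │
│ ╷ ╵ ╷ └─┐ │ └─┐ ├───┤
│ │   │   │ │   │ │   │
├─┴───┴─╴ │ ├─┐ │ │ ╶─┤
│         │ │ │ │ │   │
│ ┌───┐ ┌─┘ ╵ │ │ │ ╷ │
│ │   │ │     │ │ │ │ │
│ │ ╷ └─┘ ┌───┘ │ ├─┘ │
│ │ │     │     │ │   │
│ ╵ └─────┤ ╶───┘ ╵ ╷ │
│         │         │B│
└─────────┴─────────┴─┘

Checking passable neighbors of (1, 7):
Neighbors: (1, 6), (1, 8)
Count: 2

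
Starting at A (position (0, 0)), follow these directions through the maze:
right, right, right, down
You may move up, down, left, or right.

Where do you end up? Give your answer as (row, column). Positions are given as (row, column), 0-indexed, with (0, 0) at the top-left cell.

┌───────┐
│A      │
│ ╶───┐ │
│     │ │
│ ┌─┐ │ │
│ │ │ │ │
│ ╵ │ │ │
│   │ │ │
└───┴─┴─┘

Following directions step by step:
Start: (0, 0)
  right: (0, 0) → (0, 1)
  right: (0, 1) → (0, 2)
  right: (0, 2) → (0, 3)
  down: (0, 3) → (1, 3)
Final position: (1, 3)

Path taken:

┌───────┐
│A → → ↓│
│ ╶───┐ │
│     │B│
│ ┌─┐ │ │
│ │ │ │ │
│ ╵ │ │ │
│   │ │ │
└───┴─┴─┘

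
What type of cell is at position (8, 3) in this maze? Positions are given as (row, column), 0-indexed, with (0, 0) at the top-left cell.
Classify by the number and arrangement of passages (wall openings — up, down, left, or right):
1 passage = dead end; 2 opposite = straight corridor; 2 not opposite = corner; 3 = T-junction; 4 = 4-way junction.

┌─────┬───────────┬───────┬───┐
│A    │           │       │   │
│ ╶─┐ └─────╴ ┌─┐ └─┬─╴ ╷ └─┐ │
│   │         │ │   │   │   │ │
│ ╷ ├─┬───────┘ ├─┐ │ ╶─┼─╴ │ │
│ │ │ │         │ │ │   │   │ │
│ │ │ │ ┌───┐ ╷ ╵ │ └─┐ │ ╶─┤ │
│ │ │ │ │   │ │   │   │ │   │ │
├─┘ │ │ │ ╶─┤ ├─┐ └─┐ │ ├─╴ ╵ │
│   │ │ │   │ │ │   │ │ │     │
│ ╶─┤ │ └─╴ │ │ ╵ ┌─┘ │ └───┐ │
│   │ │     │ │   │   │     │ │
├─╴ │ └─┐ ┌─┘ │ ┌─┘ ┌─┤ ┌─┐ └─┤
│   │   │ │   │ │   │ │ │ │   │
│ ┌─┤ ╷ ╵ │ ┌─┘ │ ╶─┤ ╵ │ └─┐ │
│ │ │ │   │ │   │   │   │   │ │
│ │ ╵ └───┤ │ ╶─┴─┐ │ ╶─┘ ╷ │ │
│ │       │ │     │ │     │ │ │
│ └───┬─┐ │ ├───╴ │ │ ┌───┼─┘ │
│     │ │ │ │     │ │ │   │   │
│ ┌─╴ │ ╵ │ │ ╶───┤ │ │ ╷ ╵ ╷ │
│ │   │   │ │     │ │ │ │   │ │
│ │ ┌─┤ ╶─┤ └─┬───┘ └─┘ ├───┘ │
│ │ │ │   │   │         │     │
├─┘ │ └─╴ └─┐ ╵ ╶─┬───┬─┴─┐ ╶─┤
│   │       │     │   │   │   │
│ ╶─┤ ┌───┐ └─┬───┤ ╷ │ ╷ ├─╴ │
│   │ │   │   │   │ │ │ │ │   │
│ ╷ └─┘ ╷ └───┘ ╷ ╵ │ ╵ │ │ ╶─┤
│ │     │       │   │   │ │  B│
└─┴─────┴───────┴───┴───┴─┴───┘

Checking cell at (8, 3):
Number of passages: 2
Cell type: straight corridor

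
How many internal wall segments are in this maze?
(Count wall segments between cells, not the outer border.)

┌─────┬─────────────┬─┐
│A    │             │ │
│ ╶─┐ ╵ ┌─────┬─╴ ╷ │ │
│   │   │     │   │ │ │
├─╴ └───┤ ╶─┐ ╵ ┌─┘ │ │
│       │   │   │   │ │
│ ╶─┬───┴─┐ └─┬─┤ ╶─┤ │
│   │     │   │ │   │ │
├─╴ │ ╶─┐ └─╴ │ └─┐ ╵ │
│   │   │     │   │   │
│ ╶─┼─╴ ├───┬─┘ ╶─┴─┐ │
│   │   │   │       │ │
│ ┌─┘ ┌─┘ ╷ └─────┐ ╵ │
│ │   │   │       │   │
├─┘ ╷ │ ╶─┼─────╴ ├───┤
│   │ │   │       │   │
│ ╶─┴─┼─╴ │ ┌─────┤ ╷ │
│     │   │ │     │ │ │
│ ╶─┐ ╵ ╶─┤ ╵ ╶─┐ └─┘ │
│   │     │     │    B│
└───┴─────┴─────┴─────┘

Counting internal wall segments:
Total internal walls: 90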